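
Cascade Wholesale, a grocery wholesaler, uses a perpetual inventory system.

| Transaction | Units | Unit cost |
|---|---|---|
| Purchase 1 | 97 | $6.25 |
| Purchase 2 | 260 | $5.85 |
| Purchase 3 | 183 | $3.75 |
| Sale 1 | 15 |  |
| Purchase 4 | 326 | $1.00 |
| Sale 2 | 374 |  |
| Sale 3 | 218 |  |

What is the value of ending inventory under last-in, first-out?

Ending inventory = $1,553.95

Sale 1 (15) [LIFO — newest first]: 15 @ $3.75 = $56.25
Sale 2 (374) [LIFO — newest first]: 326 @ $1.00 + 48 @ $3.75 = $506.00
Sale 3 (218) [LIFO — newest first]: 120 @ $3.75 + 98 @ $5.85 = $1,023.30
Total COGS = $56.25 + $506.00 + $1,023.30 = $1,585.55
Ending inventory: 97 @ $6.25 + 162 @ $5.85 = $1,553.95
Check: goods available $3,139.50 = COGS $1,585.55 + ending $1,553.95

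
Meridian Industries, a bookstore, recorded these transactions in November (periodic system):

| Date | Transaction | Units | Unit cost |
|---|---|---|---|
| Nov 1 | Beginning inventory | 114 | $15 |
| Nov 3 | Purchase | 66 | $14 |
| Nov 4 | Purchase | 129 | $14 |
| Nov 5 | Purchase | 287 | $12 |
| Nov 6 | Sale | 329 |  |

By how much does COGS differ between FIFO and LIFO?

FIFO COGS: 114 @ $15 + 66 @ $14 + 129 @ $14 + 20 @ $12 = $4,680
LIFO COGS: 287 @ $12 + 42 @ $14 = $4,032
Difference = |$4,680 − $4,032| = $648

$648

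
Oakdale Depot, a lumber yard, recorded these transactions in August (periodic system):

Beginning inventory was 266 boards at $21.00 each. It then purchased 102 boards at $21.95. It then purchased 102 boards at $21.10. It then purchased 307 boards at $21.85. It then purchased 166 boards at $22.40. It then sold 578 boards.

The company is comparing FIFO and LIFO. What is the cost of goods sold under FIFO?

COGS = $12,336.90

FIFO COGS: 266 @ $21.00 + 102 @ $21.95 + 102 @ $21.10 + 108 @ $21.85 = $12,336.90
LIFO COGS: 166 @ $22.40 + 307 @ $21.85 + 102 @ $21.10 + 3 @ $21.95 = $12,644.40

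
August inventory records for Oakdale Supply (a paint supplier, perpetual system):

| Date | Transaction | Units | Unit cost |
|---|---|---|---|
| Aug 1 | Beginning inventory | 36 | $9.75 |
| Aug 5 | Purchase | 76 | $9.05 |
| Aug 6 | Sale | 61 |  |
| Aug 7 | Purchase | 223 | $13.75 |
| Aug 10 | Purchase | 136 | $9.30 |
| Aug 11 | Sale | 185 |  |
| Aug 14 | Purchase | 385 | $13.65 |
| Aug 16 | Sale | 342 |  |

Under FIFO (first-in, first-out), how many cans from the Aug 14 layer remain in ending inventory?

268

Aug 6, 61 sold [FIFO — oldest first]: 36 @ $9.75 + 25 @ $9.05 = $577.25
Aug 11, 185 sold [FIFO — oldest first]: 51 @ $9.05 + 134 @ $13.75 = $2,304.05
Aug 16, 342 sold [FIFO — oldest first]: 89 @ $13.75 + 136 @ $9.30 + 117 @ $13.65 = $4,085.60
Total COGS = $577.25 + $2,304.05 + $4,085.60 = $6,966.90
Ending inventory: 268 @ $13.65 = $3,658.20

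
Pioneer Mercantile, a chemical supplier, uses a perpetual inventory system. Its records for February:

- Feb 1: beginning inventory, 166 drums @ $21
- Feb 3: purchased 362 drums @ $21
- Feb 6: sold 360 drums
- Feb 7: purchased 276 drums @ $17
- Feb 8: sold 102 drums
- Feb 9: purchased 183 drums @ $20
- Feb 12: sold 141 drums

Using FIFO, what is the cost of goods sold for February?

COGS = $12,363

Feb 6, 360 sold [FIFO — oldest first]: 166 @ $21 + 194 @ $21 = $7,560
Feb 8, 102 sold [FIFO — oldest first]: 102 @ $21 = $2,142
Feb 12, 141 sold [FIFO — oldest first]: 66 @ $21 + 75 @ $17 = $2,661
Total COGS = $7,560 + $2,142 + $2,661 = $12,363
Ending inventory: 201 @ $17 + 183 @ $20 = $7,077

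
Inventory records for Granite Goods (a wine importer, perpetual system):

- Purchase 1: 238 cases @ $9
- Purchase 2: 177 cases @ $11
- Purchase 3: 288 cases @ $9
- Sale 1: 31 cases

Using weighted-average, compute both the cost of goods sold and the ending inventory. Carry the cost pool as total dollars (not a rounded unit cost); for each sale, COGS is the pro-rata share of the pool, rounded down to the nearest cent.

COGS = $294.61; ending inventory = $6,386.39

After Purchase 1: 238 on hand, pool $2,142.00 (≈ $9.0000 each)
After Purchase 2: 415 on hand, pool $4,089.00 (≈ $9.8530 each)
After Purchase 3: 703 on hand, pool $6,681.00 (≈ $9.5036 each)
Sale 1, sell 31: 31/703 × $6,681.00 → $294.61
Ending inventory (cost pool remaining) = $6,386.39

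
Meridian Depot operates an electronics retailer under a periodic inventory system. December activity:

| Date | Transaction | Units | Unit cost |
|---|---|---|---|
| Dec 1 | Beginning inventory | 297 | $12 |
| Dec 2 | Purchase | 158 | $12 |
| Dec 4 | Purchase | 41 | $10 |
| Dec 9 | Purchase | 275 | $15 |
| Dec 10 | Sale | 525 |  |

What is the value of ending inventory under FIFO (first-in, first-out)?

Dec 10, 525 sold [FIFO — oldest first]: 297 @ $12 + 158 @ $12 + 41 @ $10 + 29 @ $15 = $6,305
Ending inventory: 246 @ $15 = $3,690

Ending inventory = $3,690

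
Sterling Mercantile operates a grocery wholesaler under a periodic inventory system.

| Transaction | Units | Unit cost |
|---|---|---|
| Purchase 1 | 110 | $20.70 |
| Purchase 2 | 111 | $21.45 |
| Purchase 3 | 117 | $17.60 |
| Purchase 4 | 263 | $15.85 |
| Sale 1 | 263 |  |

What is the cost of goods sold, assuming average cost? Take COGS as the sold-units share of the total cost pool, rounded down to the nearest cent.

Sale 1, sell 263: 263/601 × $10,885.70 → $4,763.62
Ending inventory (cost pool remaining) = $6,122.08
Check: goods available $10,885.70 = COGS $4,763.62 + ending $6,122.08

COGS = $4,763.62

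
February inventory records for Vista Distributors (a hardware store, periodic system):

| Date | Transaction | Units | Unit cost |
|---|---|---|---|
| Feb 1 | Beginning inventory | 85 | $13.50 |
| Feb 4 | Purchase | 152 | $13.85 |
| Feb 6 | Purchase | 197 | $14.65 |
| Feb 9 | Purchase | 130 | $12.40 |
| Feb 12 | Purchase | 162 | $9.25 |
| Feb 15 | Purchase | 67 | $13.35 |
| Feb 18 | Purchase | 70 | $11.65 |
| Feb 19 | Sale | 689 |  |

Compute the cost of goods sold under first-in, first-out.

Feb 19, 689 sold [FIFO — oldest first]: 85 @ $13.50 + 152 @ $13.85 + 197 @ $14.65 + 130 @ $12.40 + 125 @ $9.25 = $8,907.00
Ending inventory: 37 @ $9.25 + 67 @ $13.35 + 70 @ $11.65 = $2,052.20
Check: goods available $10,959.20 = COGS $8,907.00 + ending $2,052.20

COGS = $8,907.00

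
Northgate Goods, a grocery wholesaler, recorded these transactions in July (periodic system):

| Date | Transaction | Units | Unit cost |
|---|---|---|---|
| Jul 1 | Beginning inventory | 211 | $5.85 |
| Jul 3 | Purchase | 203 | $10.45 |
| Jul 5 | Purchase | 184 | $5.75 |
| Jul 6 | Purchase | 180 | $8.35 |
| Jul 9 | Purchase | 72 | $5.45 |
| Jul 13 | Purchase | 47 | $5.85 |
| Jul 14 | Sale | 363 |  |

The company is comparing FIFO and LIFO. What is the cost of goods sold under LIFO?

COGS = $2,538.35

FIFO COGS: 211 @ $5.85 + 152 @ $10.45 = $2,822.75
LIFO COGS: 47 @ $5.85 + 72 @ $5.45 + 180 @ $8.35 + 64 @ $5.75 = $2,538.35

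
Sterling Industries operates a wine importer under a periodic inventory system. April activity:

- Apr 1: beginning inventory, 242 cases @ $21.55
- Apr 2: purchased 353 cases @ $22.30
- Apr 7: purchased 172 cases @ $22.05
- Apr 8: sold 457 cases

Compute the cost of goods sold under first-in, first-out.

COGS = $10,009.60

Apr 8, 457 sold [FIFO — oldest first]: 242 @ $21.55 + 215 @ $22.30 = $10,009.60
Ending inventory: 138 @ $22.30 + 172 @ $22.05 = $6,870.00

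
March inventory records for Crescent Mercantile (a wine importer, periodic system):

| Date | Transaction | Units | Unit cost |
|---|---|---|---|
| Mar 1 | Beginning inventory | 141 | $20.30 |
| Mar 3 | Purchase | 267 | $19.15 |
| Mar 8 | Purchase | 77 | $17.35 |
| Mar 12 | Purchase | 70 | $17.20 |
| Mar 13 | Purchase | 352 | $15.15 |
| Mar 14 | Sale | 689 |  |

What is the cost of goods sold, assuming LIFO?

Mar 14, 689 sold [LIFO — newest first]: 352 @ $15.15 + 70 @ $17.20 + 77 @ $17.35 + 190 @ $19.15 = $11,511.25
Ending inventory: 141 @ $20.30 + 77 @ $19.15 = $4,336.85
Check: goods available $15,848.10 = COGS $11,511.25 + ending $4,336.85

COGS = $11,511.25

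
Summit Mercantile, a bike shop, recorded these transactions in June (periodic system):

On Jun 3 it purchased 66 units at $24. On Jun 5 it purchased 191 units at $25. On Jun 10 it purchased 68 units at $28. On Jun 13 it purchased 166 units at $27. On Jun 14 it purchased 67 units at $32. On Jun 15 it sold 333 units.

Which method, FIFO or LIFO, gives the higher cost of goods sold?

FIFO COGS: 66 @ $24 + 191 @ $25 + 68 @ $28 + 8 @ $27 = $8,479
LIFO COGS: 67 @ $32 + 166 @ $27 + 68 @ $28 + 32 @ $25 = $9,330

LIFO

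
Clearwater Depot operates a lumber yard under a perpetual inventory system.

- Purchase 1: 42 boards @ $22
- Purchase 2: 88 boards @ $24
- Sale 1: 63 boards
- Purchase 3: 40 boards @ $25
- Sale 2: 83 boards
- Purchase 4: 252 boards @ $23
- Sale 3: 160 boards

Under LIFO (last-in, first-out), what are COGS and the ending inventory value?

COGS = $7,188; ending inventory = $2,644

Sale 1 (63) [LIFO — newest first]: 63 @ $24 = $1,512
Sale 2 (83) [LIFO — newest first]: 40 @ $25 + 25 @ $24 + 18 @ $22 = $1,996
Sale 3 (160) [LIFO — newest first]: 160 @ $23 = $3,680
Total COGS = $1,512 + $1,996 + $3,680 = $7,188
Ending inventory: 24 @ $22 + 92 @ $23 = $2,644
Check: goods available $9,832 = COGS $7,188 + ending $2,644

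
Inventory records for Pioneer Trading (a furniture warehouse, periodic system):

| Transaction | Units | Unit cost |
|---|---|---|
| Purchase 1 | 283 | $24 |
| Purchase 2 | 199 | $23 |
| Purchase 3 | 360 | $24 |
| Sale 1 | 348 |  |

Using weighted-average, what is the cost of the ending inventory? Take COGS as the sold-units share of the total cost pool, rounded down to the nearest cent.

Ending inventory = $11,739.25

Sale 1, sell 348: 348/842 × $20,009.00 → $8,269.75
Ending inventory (cost pool remaining) = $11,739.25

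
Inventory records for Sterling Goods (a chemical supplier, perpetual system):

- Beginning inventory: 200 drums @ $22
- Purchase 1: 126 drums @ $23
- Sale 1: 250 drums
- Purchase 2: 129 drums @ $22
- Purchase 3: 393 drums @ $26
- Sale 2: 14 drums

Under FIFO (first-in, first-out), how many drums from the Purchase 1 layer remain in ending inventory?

62

Sale 1 (250) [FIFO — oldest first]: 200 @ $22 + 50 @ $23 = $5,550
Sale 2 (14) [FIFO — oldest first]: 14 @ $23 = $322
Total COGS = $5,550 + $322 = $5,872
Ending inventory: 62 @ $23 + 129 @ $22 + 393 @ $26 = $14,482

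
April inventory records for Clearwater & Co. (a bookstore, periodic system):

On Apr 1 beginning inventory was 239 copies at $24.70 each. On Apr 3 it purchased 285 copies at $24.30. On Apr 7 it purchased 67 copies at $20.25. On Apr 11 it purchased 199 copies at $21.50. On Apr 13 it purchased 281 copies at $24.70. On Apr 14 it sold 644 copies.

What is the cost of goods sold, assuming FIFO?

COGS = $15,325.05

Apr 14, 644 sold [FIFO — oldest first]: 239 @ $24.70 + 285 @ $24.30 + 67 @ $20.25 + 53 @ $21.50 = $15,325.05
Ending inventory: 146 @ $21.50 + 281 @ $24.70 = $10,079.70
Check: goods available $25,404.75 = COGS $15,325.05 + ending $10,079.70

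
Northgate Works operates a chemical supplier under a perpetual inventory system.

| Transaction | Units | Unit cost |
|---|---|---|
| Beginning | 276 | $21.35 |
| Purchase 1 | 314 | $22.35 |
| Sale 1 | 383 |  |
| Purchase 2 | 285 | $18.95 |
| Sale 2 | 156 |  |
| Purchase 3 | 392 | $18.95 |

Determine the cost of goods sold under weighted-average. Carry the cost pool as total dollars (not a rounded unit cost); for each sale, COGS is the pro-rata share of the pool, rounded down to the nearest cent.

After Beginning: 276 on hand, pool $5,892.60 (≈ $21.3500 each)
After Purchase 1: 590 on hand, pool $12,910.50 (≈ $21.8822 each)
Sale 1, sell 383: 383/590 × $12,910.50 → $8,380.88
After Purchase 2: 492 on hand, pool $9,930.37 (≈ $20.1837 each)
Sale 2, sell 156: 156/492 × $9,930.37 → $3,148.65
After Purchase 3: 728 on hand, pool $14,210.12 (≈ $19.5194 each)
Total COGS = $8,380.88 + $3,148.65 = $11,529.53
Ending inventory (cost pool remaining) = $14,210.12

COGS = $11,529.53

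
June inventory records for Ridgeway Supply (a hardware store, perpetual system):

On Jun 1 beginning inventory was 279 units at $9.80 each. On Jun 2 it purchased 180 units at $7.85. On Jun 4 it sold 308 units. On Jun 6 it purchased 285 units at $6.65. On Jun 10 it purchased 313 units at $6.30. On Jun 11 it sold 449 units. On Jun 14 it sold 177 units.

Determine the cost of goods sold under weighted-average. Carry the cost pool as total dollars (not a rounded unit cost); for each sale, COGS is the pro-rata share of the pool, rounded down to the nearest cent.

After Jun 1: 279 on hand, pool $2,734.20 (≈ $9.8000 each)
After Jun 2: 459 on hand, pool $4,147.20 (≈ $9.0353 each)
Jun 4, sell 308: 308/459 × $4,147.20 → $2,782.87
After Jun 6: 436 on hand, pool $3,259.58 (≈ $7.4761 each)
After Jun 10: 749 on hand, pool $5,231.48 (≈ $6.9846 each)
Jun 11, sell 449: 449/749 × $5,231.48 → $3,136.09
Jun 14, sell 177: 177/300 × $2,095.39 → $1,236.28
Total COGS = $2,782.87 + $3,136.09 + $1,236.28 = $7,155.24
Ending inventory (cost pool remaining) = $859.11

COGS = $7,155.24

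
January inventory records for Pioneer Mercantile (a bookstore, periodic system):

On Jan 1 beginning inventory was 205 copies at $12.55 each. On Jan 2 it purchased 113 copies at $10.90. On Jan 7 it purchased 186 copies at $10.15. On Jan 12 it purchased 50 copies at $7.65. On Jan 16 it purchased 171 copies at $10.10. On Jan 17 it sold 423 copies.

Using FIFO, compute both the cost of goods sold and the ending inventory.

COGS = $4,870.20; ending inventory = $2,931.75

Jan 17, 423 sold [FIFO — oldest first]: 205 @ $12.55 + 113 @ $10.90 + 105 @ $10.15 = $4,870.20
Ending inventory: 81 @ $10.15 + 50 @ $7.65 + 171 @ $10.10 = $2,931.75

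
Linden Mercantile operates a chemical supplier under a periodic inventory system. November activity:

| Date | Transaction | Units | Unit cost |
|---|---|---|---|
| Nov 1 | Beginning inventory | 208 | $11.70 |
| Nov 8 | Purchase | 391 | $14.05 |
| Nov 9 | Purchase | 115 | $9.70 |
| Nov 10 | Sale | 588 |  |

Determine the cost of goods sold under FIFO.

COGS = $7,772.60

Nov 10, 588 sold [FIFO — oldest first]: 208 @ $11.70 + 380 @ $14.05 = $7,772.60
Ending inventory: 11 @ $14.05 + 115 @ $9.70 = $1,270.05
Check: goods available $9,042.65 = COGS $7,772.60 + ending $1,270.05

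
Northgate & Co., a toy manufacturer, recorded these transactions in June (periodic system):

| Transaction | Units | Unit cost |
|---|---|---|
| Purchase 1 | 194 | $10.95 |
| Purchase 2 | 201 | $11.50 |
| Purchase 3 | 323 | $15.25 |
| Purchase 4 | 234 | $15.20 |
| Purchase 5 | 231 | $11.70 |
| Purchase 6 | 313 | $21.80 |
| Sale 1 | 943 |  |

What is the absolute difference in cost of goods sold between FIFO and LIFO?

FIFO COGS: 194 @ $10.95 + 201 @ $11.50 + 323 @ $15.25 + 225 @ $15.20 = $12,781.55
LIFO COGS: 313 @ $21.80 + 231 @ $11.70 + 234 @ $15.20 + 165 @ $15.25 = $15,599.15
Difference = |$12,781.55 − $15,599.15| = $2,817.60

$2,817.60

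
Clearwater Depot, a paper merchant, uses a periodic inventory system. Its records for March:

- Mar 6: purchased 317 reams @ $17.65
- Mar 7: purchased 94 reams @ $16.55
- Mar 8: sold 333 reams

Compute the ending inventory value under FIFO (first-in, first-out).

Mar 8, 333 sold [FIFO — oldest first]: 317 @ $17.65 + 16 @ $16.55 = $5,859.85
Ending inventory: 78 @ $16.55 = $1,290.90
Check: goods available $7,150.75 = COGS $5,859.85 + ending $1,290.90

Ending inventory = $1,290.90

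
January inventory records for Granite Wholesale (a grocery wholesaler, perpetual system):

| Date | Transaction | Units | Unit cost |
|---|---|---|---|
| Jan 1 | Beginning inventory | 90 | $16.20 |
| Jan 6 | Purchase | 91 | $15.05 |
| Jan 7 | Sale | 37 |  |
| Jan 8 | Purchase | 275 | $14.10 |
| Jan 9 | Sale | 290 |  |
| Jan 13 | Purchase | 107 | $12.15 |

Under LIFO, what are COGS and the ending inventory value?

Jan 7, 37 sold [LIFO — newest first]: 37 @ $15.05 = $556.85
Jan 9, 290 sold [LIFO — newest first]: 275 @ $14.10 + 15 @ $15.05 = $4,103.25
Total COGS = $556.85 + $4,103.25 = $4,660.10
Ending inventory: 90 @ $16.20 + 39 @ $15.05 + 107 @ $12.15 = $3,345.00

COGS = $4,660.10; ending inventory = $3,345.00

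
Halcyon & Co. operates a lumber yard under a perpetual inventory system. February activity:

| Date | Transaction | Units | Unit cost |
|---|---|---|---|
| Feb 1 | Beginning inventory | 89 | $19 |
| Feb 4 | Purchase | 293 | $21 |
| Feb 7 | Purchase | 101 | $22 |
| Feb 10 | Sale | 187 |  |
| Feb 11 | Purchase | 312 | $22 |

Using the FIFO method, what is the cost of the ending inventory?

Ending inventory = $13,181

Feb 10, 187 sold [FIFO — oldest first]: 89 @ $19 + 98 @ $21 = $3,749
Ending inventory: 195 @ $21 + 101 @ $22 + 312 @ $22 = $13,181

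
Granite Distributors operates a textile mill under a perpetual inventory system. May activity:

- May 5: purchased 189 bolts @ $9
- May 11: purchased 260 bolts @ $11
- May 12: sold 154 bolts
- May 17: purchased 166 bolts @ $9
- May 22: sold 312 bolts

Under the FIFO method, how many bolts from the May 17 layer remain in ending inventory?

149

May 12, 154 sold [FIFO — oldest first]: 154 @ $9 = $1,386
May 22, 312 sold [FIFO — oldest first]: 35 @ $9 + 260 @ $11 + 17 @ $9 = $3,328
Total COGS = $1,386 + $3,328 = $4,714
Ending inventory: 149 @ $9 = $1,341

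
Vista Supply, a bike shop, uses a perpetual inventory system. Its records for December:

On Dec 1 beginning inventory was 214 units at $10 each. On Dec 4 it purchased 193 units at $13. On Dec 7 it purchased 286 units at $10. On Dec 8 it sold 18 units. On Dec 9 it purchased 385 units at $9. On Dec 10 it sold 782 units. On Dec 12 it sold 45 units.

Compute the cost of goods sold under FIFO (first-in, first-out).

Dec 8, 18 sold [FIFO — oldest first]: 18 @ $10 = $180
Dec 10, 782 sold [FIFO — oldest first]: 196 @ $10 + 193 @ $13 + 286 @ $10 + 107 @ $9 = $8,292
Dec 12, 45 sold [FIFO — oldest first]: 45 @ $9 = $405
Total COGS = $180 + $8,292 + $405 = $8,877
Ending inventory: 233 @ $9 = $2,097

COGS = $8,877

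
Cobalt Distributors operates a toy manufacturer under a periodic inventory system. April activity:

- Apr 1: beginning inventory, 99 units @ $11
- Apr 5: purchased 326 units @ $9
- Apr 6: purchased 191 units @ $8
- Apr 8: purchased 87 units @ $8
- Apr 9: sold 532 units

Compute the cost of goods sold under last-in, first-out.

COGS = $4,510

Apr 9, 532 sold [LIFO — newest first]: 87 @ $8 + 191 @ $8 + 254 @ $9 = $4,510
Ending inventory: 99 @ $11 + 72 @ $9 = $1,737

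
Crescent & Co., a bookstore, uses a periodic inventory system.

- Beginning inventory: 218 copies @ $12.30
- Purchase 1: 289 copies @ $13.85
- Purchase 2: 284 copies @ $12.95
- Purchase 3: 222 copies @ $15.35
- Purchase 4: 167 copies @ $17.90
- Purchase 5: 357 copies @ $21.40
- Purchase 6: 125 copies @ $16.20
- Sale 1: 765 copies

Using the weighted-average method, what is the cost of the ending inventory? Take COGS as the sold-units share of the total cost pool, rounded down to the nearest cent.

Sale 1, sell 765: 765/1662 × $26,423.65 → $12,162.51
Ending inventory (cost pool remaining) = $14,261.14
Check: goods available $26,423.65 = COGS $12,162.51 + ending $14,261.14

Ending inventory = $14,261.14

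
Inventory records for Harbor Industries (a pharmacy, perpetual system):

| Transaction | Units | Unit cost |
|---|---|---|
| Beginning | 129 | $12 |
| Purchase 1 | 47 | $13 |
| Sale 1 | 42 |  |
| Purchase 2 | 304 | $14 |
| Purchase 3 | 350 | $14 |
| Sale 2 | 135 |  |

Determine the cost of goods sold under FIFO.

COGS = $2,173

Sale 1 (42) [FIFO — oldest first]: 42 @ $12 = $504
Sale 2 (135) [FIFO — oldest first]: 87 @ $12 + 47 @ $13 + 1 @ $14 = $1,669
Total COGS = $504 + $1,669 = $2,173
Ending inventory: 303 @ $14 + 350 @ $14 = $9,142
Check: goods available $11,315 = COGS $2,173 + ending $9,142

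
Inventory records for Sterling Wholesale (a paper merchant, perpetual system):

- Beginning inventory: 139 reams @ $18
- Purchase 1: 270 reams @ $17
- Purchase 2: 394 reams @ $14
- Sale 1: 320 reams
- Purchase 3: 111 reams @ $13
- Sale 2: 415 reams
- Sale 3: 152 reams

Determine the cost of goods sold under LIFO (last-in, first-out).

Sale 1 (320) [LIFO — newest first]: 320 @ $14 = $4,480
Sale 2 (415) [LIFO — newest first]: 111 @ $13 + 74 @ $14 + 230 @ $17 = $6,389
Sale 3 (152) [LIFO — newest first]: 40 @ $17 + 112 @ $18 = $2,696
Total COGS = $4,480 + $6,389 + $2,696 = $13,565
Ending inventory: 27 @ $18 = $486

COGS = $13,565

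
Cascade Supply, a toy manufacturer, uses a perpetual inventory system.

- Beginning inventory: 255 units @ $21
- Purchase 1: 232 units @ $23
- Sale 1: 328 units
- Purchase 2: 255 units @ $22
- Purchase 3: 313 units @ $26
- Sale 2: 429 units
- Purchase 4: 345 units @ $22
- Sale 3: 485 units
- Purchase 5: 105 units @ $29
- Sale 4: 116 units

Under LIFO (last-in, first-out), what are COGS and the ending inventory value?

COGS = $31,987; ending inventory = $3,087

Sale 1 (328) [LIFO — newest first]: 232 @ $23 + 96 @ $21 = $7,352
Sale 2 (429) [LIFO — newest first]: 313 @ $26 + 116 @ $22 = $10,690
Sale 3 (485) [LIFO — newest first]: 345 @ $22 + 139 @ $22 + 1 @ $21 = $10,669
Sale 4 (116) [LIFO — newest first]: 105 @ $29 + 11 @ $21 = $3,276
Total COGS = $7,352 + $10,690 + $10,669 + $3,276 = $31,987
Ending inventory: 147 @ $21 = $3,087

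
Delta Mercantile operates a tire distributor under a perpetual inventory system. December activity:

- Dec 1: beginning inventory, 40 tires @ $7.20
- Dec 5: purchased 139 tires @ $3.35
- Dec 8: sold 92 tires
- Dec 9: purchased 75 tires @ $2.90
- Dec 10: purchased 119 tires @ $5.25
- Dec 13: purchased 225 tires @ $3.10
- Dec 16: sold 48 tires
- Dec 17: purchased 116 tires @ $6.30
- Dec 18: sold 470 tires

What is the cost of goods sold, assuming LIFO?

COGS = $2,529.45

Dec 8, 92 sold [LIFO — newest first]: 92 @ $3.35 = $308.20
Dec 16, 48 sold [LIFO — newest first]: 48 @ $3.10 = $148.80
Dec 18, 470 sold [LIFO — newest first]: 116 @ $6.30 + 177 @ $3.10 + 119 @ $5.25 + 58 @ $2.90 = $2,072.45
Total COGS = $308.20 + $148.80 + $2,072.45 = $2,529.45
Ending inventory: 40 @ $7.20 + 47 @ $3.35 + 17 @ $2.90 = $494.75
Check: goods available $3,024.20 = COGS $2,529.45 + ending $494.75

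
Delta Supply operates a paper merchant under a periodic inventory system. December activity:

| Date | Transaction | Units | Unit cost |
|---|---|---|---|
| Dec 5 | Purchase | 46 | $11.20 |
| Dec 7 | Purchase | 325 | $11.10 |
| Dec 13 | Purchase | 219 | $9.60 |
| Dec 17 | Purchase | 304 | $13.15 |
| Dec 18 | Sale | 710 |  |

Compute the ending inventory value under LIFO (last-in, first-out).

Ending inventory = $2,047.00

Dec 18, 710 sold [LIFO — newest first]: 304 @ $13.15 + 219 @ $9.60 + 187 @ $11.10 = $8,175.70
Ending inventory: 46 @ $11.20 + 138 @ $11.10 = $2,047.00
Check: goods available $10,222.70 = COGS $8,175.70 + ending $2,047.00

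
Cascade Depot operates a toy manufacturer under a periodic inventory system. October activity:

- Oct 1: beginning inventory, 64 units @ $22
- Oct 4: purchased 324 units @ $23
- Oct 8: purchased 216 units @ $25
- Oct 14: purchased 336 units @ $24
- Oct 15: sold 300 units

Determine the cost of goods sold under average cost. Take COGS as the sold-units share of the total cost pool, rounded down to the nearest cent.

Oct 15, sell 300: 300/940 × $22,324.00 → $7,124.68
Ending inventory (cost pool remaining) = $15,199.32

COGS = $7,124.68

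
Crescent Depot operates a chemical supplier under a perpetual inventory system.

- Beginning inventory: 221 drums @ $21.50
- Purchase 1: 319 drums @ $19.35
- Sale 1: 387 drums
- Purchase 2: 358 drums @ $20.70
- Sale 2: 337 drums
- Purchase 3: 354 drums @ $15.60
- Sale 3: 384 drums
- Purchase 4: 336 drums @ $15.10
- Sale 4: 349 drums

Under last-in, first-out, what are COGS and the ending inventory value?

Sale 1 (387) [LIFO — newest first]: 319 @ $19.35 + 68 @ $21.50 = $7,634.65
Sale 2 (337) [LIFO — newest first]: 337 @ $20.70 = $6,975.90
Sale 3 (384) [LIFO — newest first]: 354 @ $15.60 + 21 @ $20.70 + 9 @ $21.50 = $6,150.60
Sale 4 (349) [LIFO — newest first]: 336 @ $15.10 + 13 @ $21.50 = $5,353.10
Total COGS = $7,634.65 + $6,975.90 + $6,150.60 + $5,353.10 = $26,114.25
Ending inventory: 131 @ $21.50 = $2,816.50

COGS = $26,114.25; ending inventory = $2,816.50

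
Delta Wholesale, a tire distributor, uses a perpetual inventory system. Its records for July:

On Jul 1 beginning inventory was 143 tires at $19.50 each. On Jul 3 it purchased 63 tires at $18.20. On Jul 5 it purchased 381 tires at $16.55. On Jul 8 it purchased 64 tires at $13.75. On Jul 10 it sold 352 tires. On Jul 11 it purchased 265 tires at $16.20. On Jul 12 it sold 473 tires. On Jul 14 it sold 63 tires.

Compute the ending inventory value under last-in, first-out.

Ending inventory = $546.00

Jul 10, 352 sold [LIFO — newest first]: 64 @ $13.75 + 288 @ $16.55 = $5,646.40
Jul 12, 473 sold [LIFO — newest first]: 265 @ $16.20 + 93 @ $16.55 + 63 @ $18.20 + 52 @ $19.50 = $7,992.75
Jul 14, 63 sold [LIFO — newest first]: 63 @ $19.50 = $1,228.50
Total COGS = $5,646.40 + $7,992.75 + $1,228.50 = $14,867.65
Ending inventory: 28 @ $19.50 = $546.00
Check: goods available $15,413.65 = COGS $14,867.65 + ending $546.00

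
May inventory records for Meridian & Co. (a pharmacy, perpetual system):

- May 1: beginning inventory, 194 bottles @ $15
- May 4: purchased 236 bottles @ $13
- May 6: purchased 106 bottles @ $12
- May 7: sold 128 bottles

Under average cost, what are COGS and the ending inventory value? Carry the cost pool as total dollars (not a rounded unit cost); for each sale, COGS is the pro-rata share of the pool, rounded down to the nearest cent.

COGS = $1,731.34; ending inventory = $5,518.66

After May 1: 194 on hand, pool $2,910.00 (≈ $15.0000 each)
After May 4: 430 on hand, pool $5,978.00 (≈ $13.9023 each)
After May 6: 536 on hand, pool $7,250.00 (≈ $13.5261 each)
May 7, sell 128: 128/536 × $7,250.00 → $1,731.34
Ending inventory (cost pool remaining) = $5,518.66
Check: goods available $7,250.00 = COGS $1,731.34 + ending $5,518.66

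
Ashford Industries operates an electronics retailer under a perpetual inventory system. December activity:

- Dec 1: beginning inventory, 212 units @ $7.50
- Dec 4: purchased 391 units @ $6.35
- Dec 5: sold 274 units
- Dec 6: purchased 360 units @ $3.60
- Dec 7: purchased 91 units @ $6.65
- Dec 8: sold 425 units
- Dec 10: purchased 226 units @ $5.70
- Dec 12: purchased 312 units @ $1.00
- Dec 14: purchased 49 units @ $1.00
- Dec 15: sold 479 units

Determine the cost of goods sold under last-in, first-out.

Dec 5, 274 sold [LIFO — newest first]: 274 @ $6.35 = $1,739.90
Dec 8, 425 sold [LIFO — newest first]: 91 @ $6.65 + 334 @ $3.60 = $1,807.55
Dec 15, 479 sold [LIFO — newest first]: 49 @ $1.00 + 312 @ $1.00 + 118 @ $5.70 = $1,033.60
Total COGS = $1,739.90 + $1,807.55 + $1,033.60 = $4,581.05
Ending inventory: 212 @ $7.50 + 117 @ $6.35 + 26 @ $3.60 + 108 @ $5.70 = $3,042.15

COGS = $4,581.05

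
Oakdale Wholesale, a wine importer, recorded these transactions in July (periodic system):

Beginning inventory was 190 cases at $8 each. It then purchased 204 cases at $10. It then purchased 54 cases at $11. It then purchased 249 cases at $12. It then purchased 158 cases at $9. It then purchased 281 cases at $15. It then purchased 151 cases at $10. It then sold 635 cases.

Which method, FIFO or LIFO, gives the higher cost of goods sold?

FIFO COGS: 190 @ $8 + 204 @ $10 + 54 @ $11 + 187 @ $12 = $6,398
LIFO COGS: 151 @ $10 + 281 @ $15 + 158 @ $9 + 45 @ $12 = $7,687

LIFO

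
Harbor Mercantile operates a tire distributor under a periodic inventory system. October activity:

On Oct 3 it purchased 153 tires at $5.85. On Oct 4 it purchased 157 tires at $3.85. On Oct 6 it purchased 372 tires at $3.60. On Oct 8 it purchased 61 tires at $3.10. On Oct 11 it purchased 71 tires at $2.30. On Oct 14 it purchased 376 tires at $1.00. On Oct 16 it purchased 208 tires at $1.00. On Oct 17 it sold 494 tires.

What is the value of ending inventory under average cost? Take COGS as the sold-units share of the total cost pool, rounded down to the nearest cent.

Oct 17, sell 494: 494/1398 × $3,775.10 → $1,333.97
Ending inventory (cost pool remaining) = $2,441.13
Check: goods available $3,775.10 = COGS $1,333.97 + ending $2,441.13

Ending inventory = $2,441.13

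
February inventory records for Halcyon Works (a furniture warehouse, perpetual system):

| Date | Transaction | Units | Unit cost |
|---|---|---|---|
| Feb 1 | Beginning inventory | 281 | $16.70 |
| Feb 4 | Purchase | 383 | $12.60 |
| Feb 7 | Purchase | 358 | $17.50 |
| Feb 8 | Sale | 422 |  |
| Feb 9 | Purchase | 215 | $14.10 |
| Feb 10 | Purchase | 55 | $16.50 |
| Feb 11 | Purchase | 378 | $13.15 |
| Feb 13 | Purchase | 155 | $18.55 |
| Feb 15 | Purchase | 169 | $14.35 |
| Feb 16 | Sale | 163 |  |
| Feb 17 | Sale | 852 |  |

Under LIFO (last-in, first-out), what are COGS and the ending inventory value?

Feb 8, 422 sold [LIFO — newest first]: 358 @ $17.50 + 64 @ $12.60 = $7,071.40
Feb 16, 163 sold [LIFO — newest first]: 163 @ $14.35 = $2,339.05
Feb 17, 852 sold [LIFO — newest first]: 6 @ $14.35 + 155 @ $18.55 + 378 @ $13.15 + 55 @ $16.50 + 215 @ $14.10 + 43 @ $12.60 = $12,412.85
Total COGS = $7,071.40 + $2,339.05 + $12,412.85 = $21,823.30
Ending inventory: 281 @ $16.70 + 276 @ $12.60 = $8,170.30
Check: goods available $29,993.60 = COGS $21,823.30 + ending $8,170.30

COGS = $21,823.30; ending inventory = $8,170.30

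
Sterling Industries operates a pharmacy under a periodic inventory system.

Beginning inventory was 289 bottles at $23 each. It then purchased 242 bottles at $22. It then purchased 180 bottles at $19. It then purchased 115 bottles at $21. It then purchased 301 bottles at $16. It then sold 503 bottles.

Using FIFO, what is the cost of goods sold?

COGS = $11,355

Sale 1 (503) [FIFO — oldest first]: 289 @ $23 + 214 @ $22 = $11,355
Ending inventory: 28 @ $22 + 180 @ $19 + 115 @ $21 + 301 @ $16 = $11,267
Check: goods available $22,622 = COGS $11,355 + ending $11,267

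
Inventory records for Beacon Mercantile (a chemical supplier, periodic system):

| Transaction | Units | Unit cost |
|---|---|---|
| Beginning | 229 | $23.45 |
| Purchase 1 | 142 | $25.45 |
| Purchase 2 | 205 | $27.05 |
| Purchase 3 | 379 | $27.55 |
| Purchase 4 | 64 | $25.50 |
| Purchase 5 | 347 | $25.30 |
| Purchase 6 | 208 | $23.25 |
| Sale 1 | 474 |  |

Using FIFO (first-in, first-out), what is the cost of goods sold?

COGS = $11,770.10

Sale 1 (474) [FIFO — oldest first]: 229 @ $23.45 + 142 @ $25.45 + 103 @ $27.05 = $11,770.10
Ending inventory: 102 @ $27.05 + 379 @ $27.55 + 64 @ $25.50 + 347 @ $25.30 + 208 @ $23.25 = $28,447.65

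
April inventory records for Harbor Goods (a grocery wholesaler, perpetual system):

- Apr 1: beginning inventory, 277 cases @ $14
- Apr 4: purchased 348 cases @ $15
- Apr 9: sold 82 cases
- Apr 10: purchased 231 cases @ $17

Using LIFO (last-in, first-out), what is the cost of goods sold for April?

COGS = $1,230

Apr 9, 82 sold [LIFO — newest first]: 82 @ $15 = $1,230
Ending inventory: 277 @ $14 + 266 @ $15 + 231 @ $17 = $11,795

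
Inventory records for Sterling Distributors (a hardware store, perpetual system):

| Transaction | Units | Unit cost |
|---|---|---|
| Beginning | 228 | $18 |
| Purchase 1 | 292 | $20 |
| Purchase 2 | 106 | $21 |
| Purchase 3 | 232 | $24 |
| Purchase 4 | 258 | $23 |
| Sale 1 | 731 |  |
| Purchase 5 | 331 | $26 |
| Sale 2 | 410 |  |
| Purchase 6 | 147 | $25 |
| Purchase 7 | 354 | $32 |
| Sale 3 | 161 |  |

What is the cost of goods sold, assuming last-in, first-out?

COGS = $31,766

Sale 1 (731) [LIFO — newest first]: 258 @ $23 + 232 @ $24 + 106 @ $21 + 135 @ $20 = $16,428
Sale 2 (410) [LIFO — newest first]: 331 @ $26 + 79 @ $20 = $10,186
Sale 3 (161) [LIFO — newest first]: 161 @ $32 = $5,152
Total COGS = $16,428 + $10,186 + $5,152 = $31,766
Ending inventory: 228 @ $18 + 78 @ $20 + 147 @ $25 + 193 @ $32 = $15,515
Check: goods available $47,281 = COGS $31,766 + ending $15,515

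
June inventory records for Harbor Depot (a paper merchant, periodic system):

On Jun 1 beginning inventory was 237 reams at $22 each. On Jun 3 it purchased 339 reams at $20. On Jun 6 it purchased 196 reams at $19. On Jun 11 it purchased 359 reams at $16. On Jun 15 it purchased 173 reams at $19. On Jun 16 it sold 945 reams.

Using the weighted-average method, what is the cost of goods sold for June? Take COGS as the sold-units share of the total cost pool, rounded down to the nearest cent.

COGS = $17,935.43

Jun 16, sell 945: 945/1304 × $24,749.00 → $17,935.43
Ending inventory (cost pool remaining) = $6,813.57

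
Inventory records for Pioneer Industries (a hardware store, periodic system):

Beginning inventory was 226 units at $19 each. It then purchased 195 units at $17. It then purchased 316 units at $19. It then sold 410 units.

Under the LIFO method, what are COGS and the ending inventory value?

COGS = $7,602; ending inventory = $6,011

Sale 1 (410) [LIFO — newest first]: 316 @ $19 + 94 @ $17 = $7,602
Ending inventory: 226 @ $19 + 101 @ $17 = $6,011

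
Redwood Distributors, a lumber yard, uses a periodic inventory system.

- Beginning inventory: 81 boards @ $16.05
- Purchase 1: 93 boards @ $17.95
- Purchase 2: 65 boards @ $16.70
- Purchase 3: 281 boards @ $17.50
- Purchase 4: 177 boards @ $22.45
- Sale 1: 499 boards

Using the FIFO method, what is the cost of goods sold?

Sale 1 (499) [FIFO — oldest first]: 81 @ $16.05 + 93 @ $17.95 + 65 @ $16.70 + 260 @ $17.50 = $8,604.90
Ending inventory: 21 @ $17.50 + 177 @ $22.45 = $4,341.15

COGS = $8,604.90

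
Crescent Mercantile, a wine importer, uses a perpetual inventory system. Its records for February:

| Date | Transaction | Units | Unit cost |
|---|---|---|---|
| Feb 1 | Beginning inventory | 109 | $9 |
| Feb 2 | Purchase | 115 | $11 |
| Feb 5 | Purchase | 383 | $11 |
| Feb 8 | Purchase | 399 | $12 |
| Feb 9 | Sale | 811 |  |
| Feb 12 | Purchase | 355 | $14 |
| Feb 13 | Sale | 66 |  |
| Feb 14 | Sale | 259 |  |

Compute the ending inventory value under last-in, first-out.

Ending inventory = $2,347

Feb 9, 811 sold [LIFO — newest first]: 399 @ $12 + 383 @ $11 + 29 @ $11 = $9,320
Feb 13, 66 sold [LIFO — newest first]: 66 @ $14 = $924
Feb 14, 259 sold [LIFO — newest first]: 259 @ $14 = $3,626
Total COGS = $9,320 + $924 + $3,626 = $13,870
Ending inventory: 109 @ $9 + 86 @ $11 + 30 @ $14 = $2,347
Check: goods available $16,217 = COGS $13,870 + ending $2,347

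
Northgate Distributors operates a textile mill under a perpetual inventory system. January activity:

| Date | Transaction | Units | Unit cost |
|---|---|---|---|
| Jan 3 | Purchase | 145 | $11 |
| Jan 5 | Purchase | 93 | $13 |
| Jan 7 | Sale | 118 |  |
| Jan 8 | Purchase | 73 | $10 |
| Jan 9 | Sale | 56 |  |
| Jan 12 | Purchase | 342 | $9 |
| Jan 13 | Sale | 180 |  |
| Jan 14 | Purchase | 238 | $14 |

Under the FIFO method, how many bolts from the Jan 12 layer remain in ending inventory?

299

Jan 7, 118 sold [FIFO — oldest first]: 118 @ $11 = $1,298
Jan 9, 56 sold [FIFO — oldest first]: 27 @ $11 + 29 @ $13 = $674
Jan 13, 180 sold [FIFO — oldest first]: 64 @ $13 + 73 @ $10 + 43 @ $9 = $1,949
Total COGS = $1,298 + $674 + $1,949 = $3,921
Ending inventory: 299 @ $9 + 238 @ $14 = $6,023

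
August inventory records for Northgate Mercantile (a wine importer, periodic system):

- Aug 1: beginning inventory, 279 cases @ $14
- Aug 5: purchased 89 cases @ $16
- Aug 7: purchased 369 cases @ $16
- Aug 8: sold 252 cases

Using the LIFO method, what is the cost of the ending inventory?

Aug 8, 252 sold [LIFO — newest first]: 252 @ $16 = $4,032
Ending inventory: 279 @ $14 + 89 @ $16 + 117 @ $16 = $7,202
Check: goods available $11,234 = COGS $4,032 + ending $7,202

Ending inventory = $7,202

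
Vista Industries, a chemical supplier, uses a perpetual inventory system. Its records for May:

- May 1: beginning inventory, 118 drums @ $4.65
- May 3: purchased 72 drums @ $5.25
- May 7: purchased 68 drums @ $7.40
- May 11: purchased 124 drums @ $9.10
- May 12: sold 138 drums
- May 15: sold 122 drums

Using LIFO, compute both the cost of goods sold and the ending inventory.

COGS = $1,988.60; ending inventory = $569.70

May 12, 138 sold [LIFO — newest first]: 124 @ $9.10 + 14 @ $7.40 = $1,232.00
May 15, 122 sold [LIFO — newest first]: 54 @ $7.40 + 68 @ $5.25 = $756.60
Total COGS = $1,232.00 + $756.60 = $1,988.60
Ending inventory: 118 @ $4.65 + 4 @ $5.25 = $569.70
Check: goods available $2,558.30 = COGS $1,988.60 + ending $569.70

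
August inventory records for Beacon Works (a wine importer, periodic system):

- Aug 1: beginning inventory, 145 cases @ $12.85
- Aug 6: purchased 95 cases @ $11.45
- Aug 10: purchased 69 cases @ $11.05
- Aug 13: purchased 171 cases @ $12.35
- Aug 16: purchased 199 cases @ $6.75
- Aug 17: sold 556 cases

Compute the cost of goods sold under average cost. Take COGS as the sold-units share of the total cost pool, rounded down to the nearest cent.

COGS = $5,869.97

Aug 17, sell 556: 556/679 × $7,168.55 → $5,869.97
Ending inventory (cost pool remaining) = $1,298.58
Check: goods available $7,168.55 = COGS $5,869.97 + ending $1,298.58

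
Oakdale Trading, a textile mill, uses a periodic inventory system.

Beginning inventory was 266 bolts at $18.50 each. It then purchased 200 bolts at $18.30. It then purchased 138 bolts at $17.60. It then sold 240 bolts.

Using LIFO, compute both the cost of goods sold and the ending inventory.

Sale 1 (240) [LIFO — newest first]: 138 @ $17.60 + 102 @ $18.30 = $4,295.40
Ending inventory: 266 @ $18.50 + 98 @ $18.30 = $6,714.40
Check: goods available $11,009.80 = COGS $4,295.40 + ending $6,714.40

COGS = $4,295.40; ending inventory = $6,714.40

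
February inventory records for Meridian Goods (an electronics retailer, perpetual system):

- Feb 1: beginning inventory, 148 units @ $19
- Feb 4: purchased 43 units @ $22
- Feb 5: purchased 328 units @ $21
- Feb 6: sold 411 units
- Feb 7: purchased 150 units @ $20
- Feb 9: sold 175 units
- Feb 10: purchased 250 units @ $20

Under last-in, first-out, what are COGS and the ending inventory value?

COGS = $12,069; ending inventory = $6,577

Feb 6, 411 sold [LIFO — newest first]: 328 @ $21 + 43 @ $22 + 40 @ $19 = $8,594
Feb 9, 175 sold [LIFO — newest first]: 150 @ $20 + 25 @ $19 = $3,475
Total COGS = $8,594 + $3,475 = $12,069
Ending inventory: 83 @ $19 + 250 @ $20 = $6,577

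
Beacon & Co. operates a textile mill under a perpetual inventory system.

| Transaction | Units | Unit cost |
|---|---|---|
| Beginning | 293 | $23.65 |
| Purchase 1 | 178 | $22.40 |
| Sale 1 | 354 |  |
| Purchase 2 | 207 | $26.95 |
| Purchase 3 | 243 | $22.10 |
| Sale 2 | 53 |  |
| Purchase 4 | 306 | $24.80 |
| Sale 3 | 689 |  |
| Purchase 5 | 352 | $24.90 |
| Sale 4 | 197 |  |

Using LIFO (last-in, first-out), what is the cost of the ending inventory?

Sale 1 (354) [LIFO — newest first]: 178 @ $22.40 + 176 @ $23.65 = $8,149.60
Sale 2 (53) [LIFO — newest first]: 53 @ $22.10 = $1,171.30
Sale 3 (689) [LIFO — newest first]: 306 @ $24.80 + 190 @ $22.10 + 193 @ $26.95 = $16,989.15
Sale 4 (197) [LIFO — newest first]: 197 @ $24.90 = $4,905.30
Total COGS = $8,149.60 + $1,171.30 + $16,989.15 + $4,905.30 = $31,215.35
Ending inventory: 117 @ $23.65 + 14 @ $26.95 + 155 @ $24.90 = $7,003.85

Ending inventory = $7,003.85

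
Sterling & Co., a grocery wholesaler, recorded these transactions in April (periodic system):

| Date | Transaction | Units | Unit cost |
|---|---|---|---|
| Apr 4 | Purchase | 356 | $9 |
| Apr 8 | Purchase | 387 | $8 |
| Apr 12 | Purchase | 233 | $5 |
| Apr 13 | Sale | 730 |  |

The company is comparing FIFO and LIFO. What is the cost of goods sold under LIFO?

FIFO COGS: 356 @ $9 + 374 @ $8 = $6,196
LIFO COGS: 233 @ $5 + 387 @ $8 + 110 @ $9 = $5,251

COGS = $5,251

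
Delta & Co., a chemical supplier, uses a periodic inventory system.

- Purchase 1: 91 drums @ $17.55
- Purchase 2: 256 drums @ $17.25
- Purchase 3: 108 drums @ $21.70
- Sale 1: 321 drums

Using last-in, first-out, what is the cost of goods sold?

COGS = $6,017.85

Sale 1 (321) [LIFO — newest first]: 108 @ $21.70 + 213 @ $17.25 = $6,017.85
Ending inventory: 91 @ $17.55 + 43 @ $17.25 = $2,338.80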